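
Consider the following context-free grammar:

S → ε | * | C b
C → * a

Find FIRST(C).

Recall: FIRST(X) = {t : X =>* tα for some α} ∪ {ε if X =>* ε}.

We compute FIRST(C) using the standard algorithm.
FIRST(C) = {*}
FIRST(S) = {*, ε}
Therefore, FIRST(C) = {*}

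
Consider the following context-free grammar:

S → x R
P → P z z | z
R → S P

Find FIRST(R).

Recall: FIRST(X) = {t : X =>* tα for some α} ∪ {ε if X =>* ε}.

We compute FIRST(R) using the standard algorithm.
FIRST(P) = {z}
FIRST(R) = {x}
FIRST(S) = {x}
Therefore, FIRST(R) = {x}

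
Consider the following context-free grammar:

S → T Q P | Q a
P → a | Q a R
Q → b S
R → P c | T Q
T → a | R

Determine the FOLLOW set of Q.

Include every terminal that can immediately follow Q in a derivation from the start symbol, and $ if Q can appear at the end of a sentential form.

We compute FOLLOW(Q) using the standard algorithm.
FOLLOW(S) starts with {$}.
FIRST(P) = {a, b}
FIRST(Q) = {b}
FIRST(R) = {a, b}
FIRST(S) = {a, b}
FIRST(T) = {a, b}
FOLLOW(P) = {$, a, b, c}
FOLLOW(Q) = {$, a, b, c}
FOLLOW(R) = {$, a, b, c}
FOLLOW(S) = {$, a, b, c}
FOLLOW(T) = {b}
Therefore, FOLLOW(Q) = {$, a, b, c}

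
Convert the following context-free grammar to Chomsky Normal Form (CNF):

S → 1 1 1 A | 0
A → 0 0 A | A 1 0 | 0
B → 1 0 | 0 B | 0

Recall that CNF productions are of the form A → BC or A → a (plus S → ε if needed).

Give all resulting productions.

T1 → 1; S → 0; T0 → 0; A → 0; B → 0; S → T1 X0; X0 → T1 X1; X1 → T1 A; A → T0 X2; X2 → T0 A; A → A X3; X3 → T1 T0; B → T1 T0; B → T0 B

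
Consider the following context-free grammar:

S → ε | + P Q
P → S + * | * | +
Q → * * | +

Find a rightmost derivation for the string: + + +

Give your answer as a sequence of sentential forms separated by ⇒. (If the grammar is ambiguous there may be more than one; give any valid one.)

S ⇒ + P Q ⇒ + P + ⇒ + + +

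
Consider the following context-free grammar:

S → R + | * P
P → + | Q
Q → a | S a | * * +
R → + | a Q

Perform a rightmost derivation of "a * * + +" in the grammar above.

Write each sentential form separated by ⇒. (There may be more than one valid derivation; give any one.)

S ⇒ R + ⇒ a Q + ⇒ a * * + +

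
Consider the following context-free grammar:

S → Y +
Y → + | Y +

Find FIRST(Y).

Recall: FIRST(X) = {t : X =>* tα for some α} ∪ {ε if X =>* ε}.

We compute FIRST(Y) using the standard algorithm.
FIRST(S) = {+}
FIRST(Y) = {+}
Therefore, FIRST(Y) = {+}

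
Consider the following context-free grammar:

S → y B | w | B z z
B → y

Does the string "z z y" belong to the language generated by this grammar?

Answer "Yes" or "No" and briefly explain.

No - no valid derivation exists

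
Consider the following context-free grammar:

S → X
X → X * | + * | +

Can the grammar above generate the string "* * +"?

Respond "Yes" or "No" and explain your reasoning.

No - no valid derivation exists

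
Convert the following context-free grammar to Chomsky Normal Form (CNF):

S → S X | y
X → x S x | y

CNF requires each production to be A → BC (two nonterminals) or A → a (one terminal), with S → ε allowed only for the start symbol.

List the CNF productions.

S → y; TX → x; X → y; S → S X; X → TX X0; X0 → S TX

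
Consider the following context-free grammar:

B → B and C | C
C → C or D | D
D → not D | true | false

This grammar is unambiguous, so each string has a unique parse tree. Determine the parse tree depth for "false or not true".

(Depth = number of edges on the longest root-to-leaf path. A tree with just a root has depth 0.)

4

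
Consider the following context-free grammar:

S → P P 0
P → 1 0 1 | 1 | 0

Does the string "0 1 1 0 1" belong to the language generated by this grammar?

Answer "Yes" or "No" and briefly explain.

No - no valid derivation exists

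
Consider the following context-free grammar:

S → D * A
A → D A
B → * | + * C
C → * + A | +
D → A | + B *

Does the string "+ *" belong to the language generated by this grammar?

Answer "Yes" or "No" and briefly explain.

No - no valid derivation exists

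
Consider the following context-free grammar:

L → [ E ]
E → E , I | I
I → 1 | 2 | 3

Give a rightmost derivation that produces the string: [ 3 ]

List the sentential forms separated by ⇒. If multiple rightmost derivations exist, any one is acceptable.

L ⇒ [ E ] ⇒ [ I ] ⇒ [ 3 ]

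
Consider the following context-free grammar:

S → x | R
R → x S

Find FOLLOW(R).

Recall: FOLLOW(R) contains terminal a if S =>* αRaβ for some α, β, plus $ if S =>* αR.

We compute FOLLOW(R) using the standard algorithm.
FOLLOW(S) starts with {$}.
FIRST(R) = {x}
FIRST(S) = {x}
FOLLOW(R) = {$}
FOLLOW(S) = {$}
Therefore, FOLLOW(R) = {$}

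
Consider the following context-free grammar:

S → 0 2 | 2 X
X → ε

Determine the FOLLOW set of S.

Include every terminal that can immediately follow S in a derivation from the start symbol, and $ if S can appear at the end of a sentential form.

We compute FOLLOW(S) using the standard algorithm.
FOLLOW(S) starts with {$}.
FIRST(S) = {0, 2}
FIRST(X) = {ε}
FOLLOW(S) = {$}
FOLLOW(X) = {$}
Therefore, FOLLOW(S) = {$}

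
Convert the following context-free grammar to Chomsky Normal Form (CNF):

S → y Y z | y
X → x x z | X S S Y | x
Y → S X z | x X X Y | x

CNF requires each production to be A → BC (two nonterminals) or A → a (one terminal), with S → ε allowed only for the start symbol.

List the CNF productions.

TY → y; TZ → z; S → y; TX → x; X → x; Y → x; S → TY X0; X0 → Y TZ; X → TX X1; X1 → TX TZ; X → X X2; X2 → S X3; X3 → S Y; Y → S X4; X4 → X TZ; Y → TX X5; X5 → X X6; X6 → X Y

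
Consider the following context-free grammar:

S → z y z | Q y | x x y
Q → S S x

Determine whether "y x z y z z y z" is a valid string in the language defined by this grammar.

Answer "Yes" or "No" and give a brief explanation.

No - no valid derivation exists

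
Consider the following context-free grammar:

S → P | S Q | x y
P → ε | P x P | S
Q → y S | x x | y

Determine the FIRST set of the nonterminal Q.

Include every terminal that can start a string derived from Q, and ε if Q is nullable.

We compute FIRST(Q) using the standard algorithm.
FIRST(P) = {x, y, ε}
FIRST(Q) = {x, y}
FIRST(S) = {x, y, ε}
Therefore, FIRST(Q) = {x, y}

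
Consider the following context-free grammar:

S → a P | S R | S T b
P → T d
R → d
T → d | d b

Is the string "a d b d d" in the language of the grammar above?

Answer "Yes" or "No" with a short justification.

Yes - a valid derivation exists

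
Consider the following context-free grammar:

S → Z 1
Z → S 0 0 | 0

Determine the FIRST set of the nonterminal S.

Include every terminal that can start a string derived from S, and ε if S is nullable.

We compute FIRST(S) using the standard algorithm.
FIRST(S) = {0}
FIRST(Z) = {0}
Therefore, FIRST(S) = {0}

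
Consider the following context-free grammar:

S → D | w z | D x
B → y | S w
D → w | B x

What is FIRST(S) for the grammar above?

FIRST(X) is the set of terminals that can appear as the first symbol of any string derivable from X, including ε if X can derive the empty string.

We compute FIRST(S) using the standard algorithm.
FIRST(B) = {w, y}
FIRST(D) = {w, y}
FIRST(S) = {w, y}
Therefore, FIRST(S) = {w, y}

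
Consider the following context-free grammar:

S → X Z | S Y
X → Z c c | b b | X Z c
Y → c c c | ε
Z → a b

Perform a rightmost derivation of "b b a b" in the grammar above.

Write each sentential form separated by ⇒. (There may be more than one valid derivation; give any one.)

S ⇒ X Z ⇒ X a b ⇒ b b a b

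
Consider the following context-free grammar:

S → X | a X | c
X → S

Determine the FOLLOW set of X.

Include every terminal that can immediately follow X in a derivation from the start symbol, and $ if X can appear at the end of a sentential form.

We compute FOLLOW(X) using the standard algorithm.
FOLLOW(S) starts with {$}.
FIRST(S) = {a, c}
FIRST(X) = {a, c}
FOLLOW(S) = {$}
FOLLOW(X) = {$}
Therefore, FOLLOW(X) = {$}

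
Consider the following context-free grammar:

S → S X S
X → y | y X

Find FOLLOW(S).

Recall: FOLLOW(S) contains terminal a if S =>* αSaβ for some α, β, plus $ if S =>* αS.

We compute FOLLOW(S) using the standard algorithm.
FOLLOW(S) starts with {$}.
FIRST(S) = {}
FIRST(X) = {y}
FOLLOW(S) = {$, y}
FOLLOW(X) = {}
Therefore, FOLLOW(S) = {$, y}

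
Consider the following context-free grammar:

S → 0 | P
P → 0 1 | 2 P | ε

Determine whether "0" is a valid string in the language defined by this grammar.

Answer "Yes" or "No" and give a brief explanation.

Yes - a valid derivation exists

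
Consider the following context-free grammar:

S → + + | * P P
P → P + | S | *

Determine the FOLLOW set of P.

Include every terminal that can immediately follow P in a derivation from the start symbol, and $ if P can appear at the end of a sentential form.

We compute FOLLOW(P) using the standard algorithm.
FOLLOW(S) starts with {$}.
FIRST(P) = {*, +}
FIRST(S) = {*, +}
FOLLOW(P) = {$, *, +}
FOLLOW(S) = {$, *, +}
Therefore, FOLLOW(P) = {$, *, +}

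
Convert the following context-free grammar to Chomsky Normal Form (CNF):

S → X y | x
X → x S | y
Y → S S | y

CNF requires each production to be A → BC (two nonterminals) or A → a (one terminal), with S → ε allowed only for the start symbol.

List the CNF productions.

TY → y; S → x; TX → x; X → y; Y → y; S → X TY; X → TX S; Y → S S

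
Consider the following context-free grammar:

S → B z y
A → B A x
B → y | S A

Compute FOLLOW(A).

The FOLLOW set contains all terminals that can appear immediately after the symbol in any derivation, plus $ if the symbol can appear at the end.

We compute FOLLOW(A) using the standard algorithm.
FOLLOW(S) starts with {$}.
FIRST(A) = {y}
FIRST(B) = {y}
FIRST(S) = {y}
FOLLOW(A) = {x, y, z}
FOLLOW(B) = {y, z}
FOLLOW(S) = {$, y}
Therefore, FOLLOW(A) = {x, y, z}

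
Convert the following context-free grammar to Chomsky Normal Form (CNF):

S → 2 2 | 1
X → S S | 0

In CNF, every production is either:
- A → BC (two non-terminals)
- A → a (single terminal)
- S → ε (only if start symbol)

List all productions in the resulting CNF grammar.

T2 → 2; S → 1; X → 0; S → T2 T2; X → S S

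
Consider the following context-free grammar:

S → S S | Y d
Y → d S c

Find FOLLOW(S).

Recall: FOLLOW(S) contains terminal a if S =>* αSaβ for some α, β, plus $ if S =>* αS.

We compute FOLLOW(S) using the standard algorithm.
FOLLOW(S) starts with {$}.
FIRST(S) = {d}
FIRST(Y) = {d}
FOLLOW(S) = {$, c, d}
FOLLOW(Y) = {d}
Therefore, FOLLOW(S) = {$, c, d}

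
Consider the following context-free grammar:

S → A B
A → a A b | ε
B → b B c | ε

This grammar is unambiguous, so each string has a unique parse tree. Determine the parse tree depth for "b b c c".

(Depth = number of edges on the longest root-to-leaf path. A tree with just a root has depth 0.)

4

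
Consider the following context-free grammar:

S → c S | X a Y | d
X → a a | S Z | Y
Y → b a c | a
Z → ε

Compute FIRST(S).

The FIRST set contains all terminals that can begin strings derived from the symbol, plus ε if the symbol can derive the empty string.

We compute FIRST(S) using the standard algorithm.
FIRST(S) = {a, b, c, d}
FIRST(X) = {a, b, c, d}
FIRST(Y) = {a, b}
FIRST(Z) = {ε}
Therefore, FIRST(S) = {a, b, c, d}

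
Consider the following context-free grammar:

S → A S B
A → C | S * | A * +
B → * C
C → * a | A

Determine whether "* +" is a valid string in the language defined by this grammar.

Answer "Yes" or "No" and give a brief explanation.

No - no valid derivation exists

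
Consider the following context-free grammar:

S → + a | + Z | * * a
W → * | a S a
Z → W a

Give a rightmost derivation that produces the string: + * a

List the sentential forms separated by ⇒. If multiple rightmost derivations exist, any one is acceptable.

S ⇒ + Z ⇒ + W a ⇒ + * a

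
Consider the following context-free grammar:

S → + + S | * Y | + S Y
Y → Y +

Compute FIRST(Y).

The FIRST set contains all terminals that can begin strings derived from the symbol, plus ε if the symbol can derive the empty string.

We compute FIRST(Y) using the standard algorithm.
FIRST(S) = {*, +}
FIRST(Y) = {}
Therefore, FIRST(Y) = {}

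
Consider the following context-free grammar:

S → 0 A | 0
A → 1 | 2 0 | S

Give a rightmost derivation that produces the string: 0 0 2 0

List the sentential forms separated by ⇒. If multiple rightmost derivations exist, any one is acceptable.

S ⇒ 0 A ⇒ 0 S ⇒ 0 0 A ⇒ 0 0 2 0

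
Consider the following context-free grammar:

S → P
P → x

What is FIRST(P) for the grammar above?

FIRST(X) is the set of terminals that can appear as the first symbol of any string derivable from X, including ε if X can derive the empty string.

We compute FIRST(P) using the standard algorithm.
FIRST(P) = {x}
FIRST(S) = {x}
Therefore, FIRST(P) = {x}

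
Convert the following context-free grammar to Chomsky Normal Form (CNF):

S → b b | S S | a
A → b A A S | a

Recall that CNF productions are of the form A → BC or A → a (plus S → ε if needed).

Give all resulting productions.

TB → b; S → a; A → a; S → TB TB; S → S S; A → TB X0; X0 → A X1; X1 → A S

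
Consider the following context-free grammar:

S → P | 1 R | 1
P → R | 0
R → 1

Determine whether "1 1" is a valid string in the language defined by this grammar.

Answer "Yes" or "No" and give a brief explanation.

Yes - a valid derivation exists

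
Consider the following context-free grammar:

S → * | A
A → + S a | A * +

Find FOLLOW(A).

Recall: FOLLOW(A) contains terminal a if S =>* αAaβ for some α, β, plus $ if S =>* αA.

We compute FOLLOW(A) using the standard algorithm.
FOLLOW(S) starts with {$}.
FIRST(A) = {+}
FIRST(S) = {*, +}
FOLLOW(A) = {$, *, a}
FOLLOW(S) = {$, a}
Therefore, FOLLOW(A) = {$, *, a}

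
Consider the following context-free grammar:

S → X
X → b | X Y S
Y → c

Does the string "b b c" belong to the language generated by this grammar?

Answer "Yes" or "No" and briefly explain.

No - no valid derivation exists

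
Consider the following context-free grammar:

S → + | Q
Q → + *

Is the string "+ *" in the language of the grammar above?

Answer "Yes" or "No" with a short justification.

Yes - a valid derivation exists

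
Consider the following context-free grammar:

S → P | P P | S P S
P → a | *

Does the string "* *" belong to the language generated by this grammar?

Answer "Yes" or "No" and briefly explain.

Yes - a valid derivation exists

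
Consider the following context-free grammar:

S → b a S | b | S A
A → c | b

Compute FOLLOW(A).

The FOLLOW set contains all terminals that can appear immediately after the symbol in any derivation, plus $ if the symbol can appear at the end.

We compute FOLLOW(A) using the standard algorithm.
FOLLOW(S) starts with {$}.
FIRST(A) = {b, c}
FIRST(S) = {b}
FOLLOW(A) = {$, b, c}
FOLLOW(S) = {$, b, c}
Therefore, FOLLOW(A) = {$, b, c}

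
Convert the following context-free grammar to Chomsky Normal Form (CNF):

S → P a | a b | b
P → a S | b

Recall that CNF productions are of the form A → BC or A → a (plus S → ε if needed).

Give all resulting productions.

TA → a; TB → b; S → b; P → b; S → P TA; S → TA TB; P → TA S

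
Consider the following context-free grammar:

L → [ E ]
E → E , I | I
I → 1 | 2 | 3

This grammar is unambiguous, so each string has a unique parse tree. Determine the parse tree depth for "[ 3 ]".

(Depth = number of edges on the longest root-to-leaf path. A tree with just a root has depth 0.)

3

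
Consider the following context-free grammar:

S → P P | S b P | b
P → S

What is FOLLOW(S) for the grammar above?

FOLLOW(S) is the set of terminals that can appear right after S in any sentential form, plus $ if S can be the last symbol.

We compute FOLLOW(S) using the standard algorithm.
FOLLOW(S) starts with {$}.
FIRST(P) = {b}
FIRST(S) = {b}
FOLLOW(P) = {$, b}
FOLLOW(S) = {$, b}
Therefore, FOLLOW(S) = {$, b}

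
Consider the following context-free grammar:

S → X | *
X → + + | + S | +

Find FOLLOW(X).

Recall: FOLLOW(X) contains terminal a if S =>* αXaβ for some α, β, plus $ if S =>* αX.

We compute FOLLOW(X) using the standard algorithm.
FOLLOW(S) starts with {$}.
FIRST(S) = {*, +}
FIRST(X) = {+}
FOLLOW(S) = {$}
FOLLOW(X) = {$}
Therefore, FOLLOW(X) = {$}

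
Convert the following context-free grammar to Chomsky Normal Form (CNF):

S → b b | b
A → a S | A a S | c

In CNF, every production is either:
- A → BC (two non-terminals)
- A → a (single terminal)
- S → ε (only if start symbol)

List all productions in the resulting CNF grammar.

TB → b; S → b; TA → a; A → c; S → TB TB; A → TA S; A → A X0; X0 → TA S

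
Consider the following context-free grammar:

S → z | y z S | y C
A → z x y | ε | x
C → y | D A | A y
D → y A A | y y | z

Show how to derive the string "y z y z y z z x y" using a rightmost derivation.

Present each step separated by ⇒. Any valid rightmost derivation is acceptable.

S ⇒ y z S ⇒ y z y z S ⇒ y z y z y C ⇒ y z y z y D A ⇒ y z y z y D z x y ⇒ y z y z y z z x y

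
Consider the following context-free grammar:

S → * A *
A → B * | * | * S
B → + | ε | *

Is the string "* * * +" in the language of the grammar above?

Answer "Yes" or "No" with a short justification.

No - no valid derivation exists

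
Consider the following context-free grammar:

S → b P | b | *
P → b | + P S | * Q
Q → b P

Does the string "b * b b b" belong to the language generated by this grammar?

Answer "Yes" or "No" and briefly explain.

No - no valid derivation exists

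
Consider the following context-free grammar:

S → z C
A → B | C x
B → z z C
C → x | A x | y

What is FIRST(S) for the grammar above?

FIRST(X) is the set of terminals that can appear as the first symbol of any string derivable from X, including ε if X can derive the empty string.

We compute FIRST(S) using the standard algorithm.
FIRST(A) = {x, y, z}
FIRST(B) = {z}
FIRST(C) = {x, y, z}
FIRST(S) = {z}
Therefore, FIRST(S) = {z}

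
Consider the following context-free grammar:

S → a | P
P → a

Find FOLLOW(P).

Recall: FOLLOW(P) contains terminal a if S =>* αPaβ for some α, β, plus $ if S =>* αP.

We compute FOLLOW(P) using the standard algorithm.
FOLLOW(S) starts with {$}.
FIRST(P) = {a}
FIRST(S) = {a}
FOLLOW(P) = {$}
FOLLOW(S) = {$}
Therefore, FOLLOW(P) = {$}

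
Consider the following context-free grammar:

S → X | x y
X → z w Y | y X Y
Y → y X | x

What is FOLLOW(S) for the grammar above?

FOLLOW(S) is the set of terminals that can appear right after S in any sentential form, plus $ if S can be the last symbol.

We compute FOLLOW(S) using the standard algorithm.
FOLLOW(S) starts with {$}.
FIRST(S) = {x, y, z}
FIRST(X) = {y, z}
FIRST(Y) = {x, y}
FOLLOW(S) = {$}
FOLLOW(X) = {$, x, y}
FOLLOW(Y) = {$, x, y}
Therefore, FOLLOW(S) = {$}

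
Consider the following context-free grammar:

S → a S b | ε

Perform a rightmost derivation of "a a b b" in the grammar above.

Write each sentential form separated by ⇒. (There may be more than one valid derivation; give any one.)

S ⇒ a S b ⇒ a a S b b ⇒ a a b b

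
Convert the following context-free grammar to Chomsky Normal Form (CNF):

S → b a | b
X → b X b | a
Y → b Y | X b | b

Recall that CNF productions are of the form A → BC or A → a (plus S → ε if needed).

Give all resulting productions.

TB → b; TA → a; S → b; X → a; Y → b; S → TB TA; X → TB X0; X0 → X TB; Y → TB Y; Y → X TB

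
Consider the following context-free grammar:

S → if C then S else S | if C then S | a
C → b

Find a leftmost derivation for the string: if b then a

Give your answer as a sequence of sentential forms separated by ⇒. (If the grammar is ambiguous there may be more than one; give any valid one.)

S ⇒ if C then S ⇒ if b then S ⇒ if b then a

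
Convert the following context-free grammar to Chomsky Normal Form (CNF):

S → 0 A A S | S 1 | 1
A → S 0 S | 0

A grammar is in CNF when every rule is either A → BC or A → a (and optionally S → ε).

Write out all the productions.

T0 → 0; T1 → 1; S → 1; A → 0; S → T0 X0; X0 → A X1; X1 → A S; S → S T1; A → S X2; X2 → T0 S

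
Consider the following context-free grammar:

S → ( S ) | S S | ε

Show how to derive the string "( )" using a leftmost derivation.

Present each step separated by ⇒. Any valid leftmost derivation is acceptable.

S ⇒ S S ⇒ S ⇒ S S ⇒ S ⇒ ( S ) ⇒ ( )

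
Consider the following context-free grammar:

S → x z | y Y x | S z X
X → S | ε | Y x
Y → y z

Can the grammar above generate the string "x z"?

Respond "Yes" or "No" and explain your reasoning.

Yes - a valid derivation exists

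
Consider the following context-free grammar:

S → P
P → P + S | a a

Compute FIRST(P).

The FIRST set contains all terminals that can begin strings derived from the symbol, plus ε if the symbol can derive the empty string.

We compute FIRST(P) using the standard algorithm.
FIRST(P) = {a}
FIRST(S) = {a}
Therefore, FIRST(P) = {a}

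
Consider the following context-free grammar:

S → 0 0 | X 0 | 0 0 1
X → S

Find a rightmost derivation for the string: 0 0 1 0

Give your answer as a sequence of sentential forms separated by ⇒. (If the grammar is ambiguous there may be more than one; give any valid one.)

S ⇒ X 0 ⇒ S 0 ⇒ 0 0 1 0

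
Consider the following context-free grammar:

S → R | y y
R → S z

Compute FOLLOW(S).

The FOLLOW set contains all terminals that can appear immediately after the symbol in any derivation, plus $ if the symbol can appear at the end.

We compute FOLLOW(S) using the standard algorithm.
FOLLOW(S) starts with {$}.
FIRST(R) = {y}
FIRST(S) = {y}
FOLLOW(R) = {$, z}
FOLLOW(S) = {$, z}
Therefore, FOLLOW(S) = {$, z}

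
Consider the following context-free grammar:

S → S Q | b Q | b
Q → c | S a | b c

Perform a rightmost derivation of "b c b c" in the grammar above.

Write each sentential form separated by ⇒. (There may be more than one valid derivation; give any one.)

S ⇒ S Q ⇒ S b c ⇒ b Q b c ⇒ b c b c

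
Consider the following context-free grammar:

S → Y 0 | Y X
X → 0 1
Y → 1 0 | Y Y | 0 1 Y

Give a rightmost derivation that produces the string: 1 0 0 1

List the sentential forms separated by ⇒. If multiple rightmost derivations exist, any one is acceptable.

S ⇒ Y X ⇒ Y 0 1 ⇒ 1 0 0 1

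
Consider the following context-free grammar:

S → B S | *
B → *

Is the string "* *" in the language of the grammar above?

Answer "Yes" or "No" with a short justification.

Yes - a valid derivation exists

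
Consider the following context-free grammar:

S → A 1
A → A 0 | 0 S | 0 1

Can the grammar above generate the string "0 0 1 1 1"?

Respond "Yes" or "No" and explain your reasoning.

Yes - a valid derivation exists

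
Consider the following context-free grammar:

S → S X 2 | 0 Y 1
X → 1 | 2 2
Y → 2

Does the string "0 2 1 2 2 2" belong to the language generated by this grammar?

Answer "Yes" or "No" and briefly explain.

Yes - a valid derivation exists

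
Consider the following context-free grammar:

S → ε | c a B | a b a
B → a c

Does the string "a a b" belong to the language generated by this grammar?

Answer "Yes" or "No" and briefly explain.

No - no valid derivation exists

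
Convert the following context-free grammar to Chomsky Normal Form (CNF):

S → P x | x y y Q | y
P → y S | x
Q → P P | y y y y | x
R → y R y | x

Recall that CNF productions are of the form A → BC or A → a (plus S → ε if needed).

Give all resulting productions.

TX → x; TY → y; S → y; P → x; Q → x; R → x; S → P TX; S → TX X0; X0 → TY X1; X1 → TY Q; P → TY S; Q → P P; Q → TY X2; X2 → TY X3; X3 → TY TY; R → TY X4; X4 → R TY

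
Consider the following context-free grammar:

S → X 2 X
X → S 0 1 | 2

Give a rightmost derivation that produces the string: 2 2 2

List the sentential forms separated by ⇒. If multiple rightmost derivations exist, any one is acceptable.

S ⇒ X 2 X ⇒ X 2 2 ⇒ 2 2 2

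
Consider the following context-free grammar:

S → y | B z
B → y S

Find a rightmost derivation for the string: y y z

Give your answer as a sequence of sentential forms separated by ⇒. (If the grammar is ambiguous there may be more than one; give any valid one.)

S ⇒ B z ⇒ y S z ⇒ y y z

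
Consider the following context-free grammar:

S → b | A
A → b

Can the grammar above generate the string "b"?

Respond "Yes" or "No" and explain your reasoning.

Yes - a valid derivation exists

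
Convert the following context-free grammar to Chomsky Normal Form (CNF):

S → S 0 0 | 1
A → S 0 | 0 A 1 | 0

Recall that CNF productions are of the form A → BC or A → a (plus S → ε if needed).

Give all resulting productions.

T0 → 0; S → 1; T1 → 1; A → 0; S → S X0; X0 → T0 T0; A → S T0; A → T0 X1; X1 → A T1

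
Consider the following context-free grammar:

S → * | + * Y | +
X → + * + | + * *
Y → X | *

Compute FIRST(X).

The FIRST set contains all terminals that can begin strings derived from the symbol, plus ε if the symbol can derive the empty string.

We compute FIRST(X) using the standard algorithm.
FIRST(S) = {*, +}
FIRST(X) = {+}
FIRST(Y) = {*, +}
Therefore, FIRST(X) = {+}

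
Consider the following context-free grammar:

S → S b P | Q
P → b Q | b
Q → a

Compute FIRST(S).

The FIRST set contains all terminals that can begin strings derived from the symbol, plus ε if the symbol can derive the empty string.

We compute FIRST(S) using the standard algorithm.
FIRST(P) = {b}
FIRST(Q) = {a}
FIRST(S) = {a}
Therefore, FIRST(S) = {a}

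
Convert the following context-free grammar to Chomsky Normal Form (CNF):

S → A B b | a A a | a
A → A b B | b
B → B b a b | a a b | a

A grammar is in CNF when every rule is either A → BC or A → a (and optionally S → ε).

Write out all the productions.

TB → b; TA → a; S → a; A → b; B → a; S → A X0; X0 → B TB; S → TA X1; X1 → A TA; A → A X2; X2 → TB B; B → B X3; X3 → TB X4; X4 → TA TB; B → TA X5; X5 → TA TB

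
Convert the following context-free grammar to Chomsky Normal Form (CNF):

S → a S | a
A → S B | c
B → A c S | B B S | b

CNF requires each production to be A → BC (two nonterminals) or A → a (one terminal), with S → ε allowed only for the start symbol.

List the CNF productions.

TA → a; S → a; A → c; TC → c; B → b; S → TA S; A → S B; B → A X0; X0 → TC S; B → B X1; X1 → B S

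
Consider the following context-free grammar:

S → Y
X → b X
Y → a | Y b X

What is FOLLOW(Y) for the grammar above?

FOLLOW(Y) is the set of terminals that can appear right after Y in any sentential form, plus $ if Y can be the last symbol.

We compute FOLLOW(Y) using the standard algorithm.
FOLLOW(S) starts with {$}.
FIRST(S) = {a}
FIRST(X) = {b}
FIRST(Y) = {a}
FOLLOW(S) = {$}
FOLLOW(X) = {$, b}
FOLLOW(Y) = {$, b}
Therefore, FOLLOW(Y) = {$, b}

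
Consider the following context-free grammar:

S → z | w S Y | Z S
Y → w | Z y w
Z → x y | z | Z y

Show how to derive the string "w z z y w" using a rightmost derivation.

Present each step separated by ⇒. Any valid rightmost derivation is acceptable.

S ⇒ w S Y ⇒ w S Z y w ⇒ w S z y w ⇒ w z z y w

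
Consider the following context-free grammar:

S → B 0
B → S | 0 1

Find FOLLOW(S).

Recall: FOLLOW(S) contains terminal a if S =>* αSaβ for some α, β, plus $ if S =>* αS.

We compute FOLLOW(S) using the standard algorithm.
FOLLOW(S) starts with {$}.
FIRST(B) = {0}
FIRST(S) = {0}
FOLLOW(B) = {0}
FOLLOW(S) = {$, 0}
Therefore, FOLLOW(S) = {$, 0}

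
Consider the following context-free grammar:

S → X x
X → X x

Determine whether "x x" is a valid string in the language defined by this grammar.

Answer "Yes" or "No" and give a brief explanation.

No - no valid derivation exists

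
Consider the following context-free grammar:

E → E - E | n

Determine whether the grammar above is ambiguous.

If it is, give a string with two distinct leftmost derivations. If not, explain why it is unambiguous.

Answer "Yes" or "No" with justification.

Yes - the string 'n - n - n - n' has two distinct leftmost derivations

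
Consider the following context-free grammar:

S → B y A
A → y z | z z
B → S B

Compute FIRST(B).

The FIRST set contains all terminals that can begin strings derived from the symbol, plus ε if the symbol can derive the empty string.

We compute FIRST(B) using the standard algorithm.
FIRST(A) = {y, z}
FIRST(B) = {}
FIRST(S) = {}
Therefore, FIRST(B) = {}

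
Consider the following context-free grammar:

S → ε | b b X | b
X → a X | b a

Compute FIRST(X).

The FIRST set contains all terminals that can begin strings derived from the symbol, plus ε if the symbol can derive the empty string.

We compute FIRST(X) using the standard algorithm.
FIRST(S) = {b, ε}
FIRST(X) = {a, b}
Therefore, FIRST(X) = {a, b}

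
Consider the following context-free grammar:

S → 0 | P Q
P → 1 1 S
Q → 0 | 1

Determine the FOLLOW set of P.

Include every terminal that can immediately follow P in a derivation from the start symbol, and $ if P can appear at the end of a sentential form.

We compute FOLLOW(P) using the standard algorithm.
FOLLOW(S) starts with {$}.
FIRST(P) = {1}
FIRST(Q) = {0, 1}
FIRST(S) = {0, 1}
FOLLOW(P) = {0, 1}
FOLLOW(Q) = {$, 0, 1}
FOLLOW(S) = {$, 0, 1}
Therefore, FOLLOW(P) = {0, 1}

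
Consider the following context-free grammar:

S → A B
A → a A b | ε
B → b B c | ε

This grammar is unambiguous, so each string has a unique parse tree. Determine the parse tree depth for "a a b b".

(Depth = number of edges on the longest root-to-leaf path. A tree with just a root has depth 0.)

4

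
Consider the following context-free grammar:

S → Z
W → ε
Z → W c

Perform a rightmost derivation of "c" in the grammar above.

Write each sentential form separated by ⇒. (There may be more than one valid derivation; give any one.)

S ⇒ Z ⇒ W c ⇒ c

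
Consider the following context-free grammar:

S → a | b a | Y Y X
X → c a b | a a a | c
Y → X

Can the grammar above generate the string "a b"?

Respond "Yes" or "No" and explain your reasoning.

No - no valid derivation exists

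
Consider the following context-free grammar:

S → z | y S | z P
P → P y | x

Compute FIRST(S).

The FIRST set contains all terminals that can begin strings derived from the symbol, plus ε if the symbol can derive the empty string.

We compute FIRST(S) using the standard algorithm.
FIRST(P) = {x}
FIRST(S) = {y, z}
Therefore, FIRST(S) = {y, z}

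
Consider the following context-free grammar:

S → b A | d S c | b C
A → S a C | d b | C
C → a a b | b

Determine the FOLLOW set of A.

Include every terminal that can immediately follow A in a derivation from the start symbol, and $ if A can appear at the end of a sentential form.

We compute FOLLOW(A) using the standard algorithm.
FOLLOW(S) starts with {$}.
FIRST(A) = {a, b, d}
FIRST(C) = {a, b}
FIRST(S) = {b, d}
FOLLOW(A) = {$, a, c}
FOLLOW(C) = {$, a, c}
FOLLOW(S) = {$, a, c}
Therefore, FOLLOW(A) = {$, a, c}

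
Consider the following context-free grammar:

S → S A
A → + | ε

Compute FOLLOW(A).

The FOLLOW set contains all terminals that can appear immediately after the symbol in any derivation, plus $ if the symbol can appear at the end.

We compute FOLLOW(A) using the standard algorithm.
FOLLOW(S) starts with {$}.
FIRST(A) = {+, ε}
FIRST(S) = {}
FOLLOW(A) = {$, +}
FOLLOW(S) = {$, +}
Therefore, FOLLOW(A) = {$, +}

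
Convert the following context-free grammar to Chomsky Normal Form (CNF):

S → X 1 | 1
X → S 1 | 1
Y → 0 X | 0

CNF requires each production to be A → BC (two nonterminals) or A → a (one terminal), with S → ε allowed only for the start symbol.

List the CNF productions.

T1 → 1; S → 1; X → 1; T0 → 0; Y → 0; S → X T1; X → S T1; Y → T0 X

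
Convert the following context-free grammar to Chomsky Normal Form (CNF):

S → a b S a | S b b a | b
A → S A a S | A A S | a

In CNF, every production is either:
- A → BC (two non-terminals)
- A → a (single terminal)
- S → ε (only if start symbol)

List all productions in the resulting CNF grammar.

TA → a; TB → b; S → b; A → a; S → TA X0; X0 → TB X1; X1 → S TA; S → S X2; X2 → TB X3; X3 → TB TA; A → S X4; X4 → A X5; X5 → TA S; A → A X6; X6 → A S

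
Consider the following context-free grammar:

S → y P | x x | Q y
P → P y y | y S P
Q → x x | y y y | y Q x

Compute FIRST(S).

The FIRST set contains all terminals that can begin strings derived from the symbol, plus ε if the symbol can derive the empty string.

We compute FIRST(S) using the standard algorithm.
FIRST(P) = {y}
FIRST(Q) = {x, y}
FIRST(S) = {x, y}
Therefore, FIRST(S) = {x, y}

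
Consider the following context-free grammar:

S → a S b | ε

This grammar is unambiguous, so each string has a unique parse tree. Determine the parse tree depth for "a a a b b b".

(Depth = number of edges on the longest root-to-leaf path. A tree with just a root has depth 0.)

4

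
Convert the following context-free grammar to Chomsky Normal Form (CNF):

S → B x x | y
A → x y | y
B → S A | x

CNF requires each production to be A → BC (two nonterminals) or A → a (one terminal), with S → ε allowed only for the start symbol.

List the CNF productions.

TX → x; S → y; TY → y; A → y; B → x; S → B X0; X0 → TX TX; A → TX TY; B → S A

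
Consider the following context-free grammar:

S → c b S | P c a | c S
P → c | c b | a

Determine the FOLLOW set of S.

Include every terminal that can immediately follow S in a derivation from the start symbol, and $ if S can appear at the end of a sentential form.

We compute FOLLOW(S) using the standard algorithm.
FOLLOW(S) starts with {$}.
FIRST(P) = {a, c}
FIRST(S) = {a, c}
FOLLOW(P) = {c}
FOLLOW(S) = {$}
Therefore, FOLLOW(S) = {$}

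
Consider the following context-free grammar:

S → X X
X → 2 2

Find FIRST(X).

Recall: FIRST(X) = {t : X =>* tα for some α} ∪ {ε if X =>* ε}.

We compute FIRST(X) using the standard algorithm.
FIRST(S) = {2}
FIRST(X) = {2}
Therefore, FIRST(X) = {2}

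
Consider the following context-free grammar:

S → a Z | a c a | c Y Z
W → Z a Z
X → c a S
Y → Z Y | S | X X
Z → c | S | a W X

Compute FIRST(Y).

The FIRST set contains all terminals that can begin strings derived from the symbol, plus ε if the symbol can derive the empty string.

We compute FIRST(Y) using the standard algorithm.
FIRST(S) = {a, c}
FIRST(W) = {a, c}
FIRST(X) = {c}
FIRST(Y) = {a, c}
FIRST(Z) = {a, c}
Therefore, FIRST(Y) = {a, c}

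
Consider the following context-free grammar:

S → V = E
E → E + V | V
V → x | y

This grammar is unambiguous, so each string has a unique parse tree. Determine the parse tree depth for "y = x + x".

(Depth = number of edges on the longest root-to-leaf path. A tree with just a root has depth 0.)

4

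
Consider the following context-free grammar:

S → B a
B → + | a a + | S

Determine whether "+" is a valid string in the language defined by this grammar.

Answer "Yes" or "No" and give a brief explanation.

No - no valid derivation exists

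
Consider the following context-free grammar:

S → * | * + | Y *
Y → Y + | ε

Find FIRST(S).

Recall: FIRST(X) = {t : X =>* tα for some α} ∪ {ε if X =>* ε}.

We compute FIRST(S) using the standard algorithm.
FIRST(S) = {*, +}
FIRST(Y) = {+, ε}
Therefore, FIRST(S) = {*, +}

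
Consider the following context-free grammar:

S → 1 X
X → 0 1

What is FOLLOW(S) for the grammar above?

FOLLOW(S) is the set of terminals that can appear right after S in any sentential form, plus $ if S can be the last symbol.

We compute FOLLOW(S) using the standard algorithm.
FOLLOW(S) starts with {$}.
FIRST(S) = {1}
FIRST(X) = {0}
FOLLOW(S) = {$}
FOLLOW(X) = {$}
Therefore, FOLLOW(S) = {$}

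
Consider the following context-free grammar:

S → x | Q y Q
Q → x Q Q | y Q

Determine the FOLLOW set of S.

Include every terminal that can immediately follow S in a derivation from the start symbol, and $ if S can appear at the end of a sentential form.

We compute FOLLOW(S) using the standard algorithm.
FOLLOW(S) starts with {$}.
FIRST(Q) = {x, y}
FIRST(S) = {x, y}
FOLLOW(Q) = {$, x, y}
FOLLOW(S) = {$}
Therefore, FOLLOW(S) = {$}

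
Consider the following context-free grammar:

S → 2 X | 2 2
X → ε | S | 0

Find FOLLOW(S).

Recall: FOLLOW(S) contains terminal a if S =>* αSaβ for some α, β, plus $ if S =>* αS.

We compute FOLLOW(S) using the standard algorithm.
FOLLOW(S) starts with {$}.
FIRST(S) = {2}
FIRST(X) = {0, 2, ε}
FOLLOW(S) = {$}
FOLLOW(X) = {$}
Therefore, FOLLOW(S) = {$}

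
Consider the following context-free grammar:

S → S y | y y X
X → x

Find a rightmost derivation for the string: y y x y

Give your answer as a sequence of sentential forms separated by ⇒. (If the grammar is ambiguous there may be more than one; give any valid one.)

S ⇒ S y ⇒ y y X y ⇒ y y x y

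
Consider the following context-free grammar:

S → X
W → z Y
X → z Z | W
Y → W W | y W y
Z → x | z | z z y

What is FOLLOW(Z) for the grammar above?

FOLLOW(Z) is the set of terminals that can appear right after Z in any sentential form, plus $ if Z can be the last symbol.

We compute FOLLOW(Z) using the standard algorithm.
FOLLOW(S) starts with {$}.
FIRST(S) = {z}
FIRST(W) = {z}
FIRST(X) = {z}
FIRST(Y) = {y, z}
FIRST(Z) = {x, z}
FOLLOW(S) = {$}
FOLLOW(W) = {$, y, z}
FOLLOW(X) = {$}
FOLLOW(Y) = {$, y, z}
FOLLOW(Z) = {$}
Therefore, FOLLOW(Z) = {$}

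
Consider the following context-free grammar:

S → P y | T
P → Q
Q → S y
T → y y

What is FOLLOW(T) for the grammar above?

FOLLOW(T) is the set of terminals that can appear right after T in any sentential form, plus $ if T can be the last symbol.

We compute FOLLOW(T) using the standard algorithm.
FOLLOW(S) starts with {$}.
FIRST(P) = {y}
FIRST(Q) = {y}
FIRST(S) = {y}
FIRST(T) = {y}
FOLLOW(P) = {y}
FOLLOW(Q) = {y}
FOLLOW(S) = {$, y}
FOLLOW(T) = {$, y}
Therefore, FOLLOW(T) = {$, y}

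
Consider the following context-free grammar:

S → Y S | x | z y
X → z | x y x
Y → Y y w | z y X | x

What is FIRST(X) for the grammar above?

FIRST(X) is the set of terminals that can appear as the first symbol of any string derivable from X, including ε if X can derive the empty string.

We compute FIRST(X) using the standard algorithm.
FIRST(S) = {x, z}
FIRST(X) = {x, z}
FIRST(Y) = {x, z}
Therefore, FIRST(X) = {x, z}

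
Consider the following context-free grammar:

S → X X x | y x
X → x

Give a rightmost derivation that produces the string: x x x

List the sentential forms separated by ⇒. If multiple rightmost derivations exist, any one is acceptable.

S ⇒ X X x ⇒ X x x ⇒ x x x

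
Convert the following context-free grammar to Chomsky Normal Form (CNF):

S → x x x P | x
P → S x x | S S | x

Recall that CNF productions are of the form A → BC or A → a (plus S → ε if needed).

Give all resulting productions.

TX → x; S → x; P → x; S → TX X0; X0 → TX X1; X1 → TX P; P → S X2; X2 → TX TX; P → S S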